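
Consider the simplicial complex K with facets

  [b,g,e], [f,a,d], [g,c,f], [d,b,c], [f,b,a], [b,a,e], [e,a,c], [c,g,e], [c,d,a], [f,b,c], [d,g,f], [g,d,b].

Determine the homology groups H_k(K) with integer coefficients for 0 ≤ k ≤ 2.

H_0 ≅ Z,  H_1 ≅ Z/2,  H_2 = 0.

Take the total order a < b < c < d < e < f < g on the vertex set. Then K (dimension 2) consists of the simplices:

  0-simplices (7): a, b, c, d, e, f, g
  1-simplices (18): ab, ac, ad, ae, af, bc, bd, be, bf, bg, cd, ce, cf, cg, df, dg, eg, fg
  2-simplices (12): abe, abf, acd, ace, adf, bcd, bcf, bdg, beg, ceg, cfg, dfg

so the chain groups are C_0 ≅ Z^7, C_1 ≅ Z^18, C_2 ≅ Z^12.

The boundary map ∂_1: C_1 → C_0 is given by ∂[p,q] = [q] − [p]. For instance
  ∂ac = c − a.
As a 7×18 matrix over Z this has rank 6, with invariant factors (1,1,1,1,1,1).

The boundary map ∂_2: C_2 → C_1 maps a triangle to the signed sum of its edges. For instance
  ∂cfg = fg − cg + cf,
  ∂bcd = cd − bd + bc.
This gives a 18×12 integer matrix of rank 12; reducing to Smith normal form yields diagonal entries (1,1,1,1,1,1,1,1,1,1,1,2).

From H_k ≅ ker(∂_k) / im(∂_{k+1}) we obtain:

  H_0: rank C_0 − rank ∂_1 = 7 − 6 = 1, and the invariant factors of ∂_1 are all 1, so H_0 = Z.
  H_1: rank ker ∂_1 − rank ∂_2 = (18 − 6) − 12 = 0, and ∂_2 has invariant factor 2 > 1, so H_1 = Z/2.
  H_2: rank ker ∂_2 − rank ∂_3 = (12 − 12) − 0 = 0, and there is no ∂_3, so H_2 = 0.

(K is a triangulation of the real projective plane RP^2.)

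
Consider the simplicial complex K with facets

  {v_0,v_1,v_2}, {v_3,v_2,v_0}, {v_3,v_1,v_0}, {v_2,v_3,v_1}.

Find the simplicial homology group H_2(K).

We work with the vertex ordering v_0 < v_1 < v_2 < v_3. The simplices of K, each written with vertices in increasing order, are:

  0-simplices (4): [v_0], [v_1], [v_2], [v_3]
  1-simplices (6): [v_0,v_1], [v_0,v_2], [v_0,v_3], [v_1,v_2], [v_1,v_3], [v_2,v_3]
  2-simplices (4): [v_0,v_1,v_2], [v_0,v_1,v_3], [v_0,v_2,v_3], [v_1,v_2,v_3]

giving chain groups C_0 ≅ Z^4, C_1 ≅ Z^6, C_2 ≅ Z^4.

Boundary ∂_1: C_1 → C_0 is given by ∂[p,q] = [q] − [p]. For instance
  ∂[v_1,v_3] = [v_3] − [v_1].
The resulting 4×6 matrix has rank 3, and its Smith normal form has invariant factors (1,1,1).

Boundary ∂_2: C_2 → C_1 acts by ∂[p,q,r] = [q,r] − [p,r] + [p,q]. For instance
  ∂[v_0,v_1,v_3] = [v_1,v_3] − [v_0,v_3] + [v_0,v_1],
  ∂[v_0,v_1,v_2] = [v_1,v_2] − [v_0,v_2] + [v_0,v_1].
The resulting 6×4 matrix has rank 3, and its Smith normal form has invariant factors (1,1,1).

Reading off H_k = ker ∂_k / im ∂_{k+1}:

  H_2: rank ker ∂_2 − rank ∂_3 = (4 − 3) − 0 = 1, and there is no ∂_3, so H_2 = Z.

H_2 = Z.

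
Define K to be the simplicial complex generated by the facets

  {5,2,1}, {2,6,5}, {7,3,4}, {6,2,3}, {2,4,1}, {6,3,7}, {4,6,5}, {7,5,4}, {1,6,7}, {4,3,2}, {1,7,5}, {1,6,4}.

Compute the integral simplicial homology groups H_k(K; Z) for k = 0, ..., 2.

Fix the vertex order 1 < 2 < 3 < 4 < 5 < 6 < 7 and write every simplex with vertices in increasing order. Then dim K = 2 and the simplices of K are:

  0-simplices (7): [1], [2], [3], [4], [5], [6], [7]
  1-simplices (18): [1,2], [1,4], [1,5], [1,6], [1,7], [2,3], [2,4], [2,5], [2,6], [3,4], [3,6], [3,7], [4,5], [4,6], [4,7], [5,6], [5,7], [6,7]
  2-simplices (12): [1,2,4], [1,2,5], [1,4,6], [1,5,7], [1,6,7], [2,3,4], [2,3,6], [2,5,6], [3,4,7], [3,6,7], [4,5,6], [4,5,7]

so the chain groups are C_0 ≅ Z^7, C_1 ≅ Z^18, C_2 ≅ Z^12.

Boundary ∂_1: C_1 → C_0 sends each edge [p,q] (with p < q) to q − p. For instance
  ∂[5,7] = [7] − [5].
As a 7×18 matrix over Z this has rank 6, with invariant factors (1,1,1,1,1,1).

Boundary ∂_2: C_2 → C_1 acts by ∂[p,q,r] = [q,r] − [p,r] + [p,q]. For instance
  ∂[4,5,6] = [5,6] − [4,6] + [4,5],
  ∂[1,6,7] = [6,7] − [1,7] + [1,6].
The 18×12 boundary matrix has rank 12 and Smith normal form diag(1,1,1,1,1,1,1,1,1,1,1,2).

Reading off H_k = ker ∂_k / im ∂_{k+1}:

  H_0: rank C_0 − rank ∂_1 = 7 − 6 = 1, and the invariant factors of ∂_1 are all 1, so H_0 ≅ Z.
  H_1: rank ker ∂_1 − rank ∂_2 = (18 − 6) − 12 = 0, and ∂_2 has invariant factor 2 > 1, so H_1 ≅ Z/2Z.
  H_2: rank ker ∂_2 − rank ∂_3 = (12 − 12) − 0 = 0, and there is no ∂_3, so H_2 ≅ 0.

H_0 ≅ Z,  H_1 ≅ Z/2Z,  H_2 = 0.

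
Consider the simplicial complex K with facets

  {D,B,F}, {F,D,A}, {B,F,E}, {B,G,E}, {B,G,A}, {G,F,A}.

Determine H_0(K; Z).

Order the vertices as A < B < D < E < F < G. Listing each simplex with vertices in this order, K has dimension 2 with simplices:

  0-simplices (6): A, B, D, E, F, G
  1-simplices (12): AB, AD, AF, AG, BD, BE, BF, BG, DF, EF, EG, FG
  2-simplices (6): ABG, ADF, AFG, BDF, BEF, BEG

giving chain groups C_0 ≅ Z^6, C_1 ≅ Z^12, C_2 ≅ Z^6.

The boundary map ∂_1: C_1 → C_0 sends each edge [p,q] (with p < q) to q − p. For instance
  ∂FG = G − F.
The resulting 6×12 matrix has rank 5, and its Smith normal form has invariant factors (1,1,1,1,1).

The boundary map ∂_2: C_2 → C_1 acts by ∂[p,q,r] = [q,r] − [p,r] + [p,q]. For instance
  ∂BEG = EG − BG + BE,
  ∂ABG = BG − AG + AB.
As a 12×6 matrix over Z this has rank 6, with invariant factors (1,1,1,1,1,1).

Now H_k = ker ∂_k / im ∂_{k+1}, so:

  H_0: rank C_0 − rank ∂_1 = 6 − 5 = 1, and the invariant factors of ∂_1 are all 1, so H_0 = Z.

(K is a triangulation of the cylinder S^1 x I.)

H_0 = Z.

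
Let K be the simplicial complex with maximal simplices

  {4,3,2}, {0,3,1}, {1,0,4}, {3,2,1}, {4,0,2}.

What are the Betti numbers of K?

Fix the vertex order 0 < 1 < 2 < 3 < 4 and write every simplex with vertices in increasing order. Then dim K = 2 and the simplices of K are:

  0-simplices (5): [0], [1], [2], [3], [4]
  1-simplices (10): [0,1], [0,2], [0,3], [0,4], [1,2], [1,3], [1,4], [2,3], [2,4], [3,4]
  2-simplices (5): [0,1,3], [0,1,4], [0,2,4], [1,2,3], [2,3,4]

Hence C_0 ≅ Z^5, C_1 ≅ Z^10, C_2 ≅ Z^5.

∂_1: C_1 → C_0 sends each edge [p,q] (with p < q) to q − p.
This gives a 5×10 integer matrix of rank 4; reducing to Smith normal form yields diagonal entries (1,1,1,1).

The boundary map ∂_2: C_2 → C_1 sends each 2-simplex [p,q,r] to [q,r] − [p,r] + [p,q]. For instance
  ∂[0,1,3] = [1,3] − [0,3] + [0,1],
  ∂[0,1,4] = [1,4] − [0,4] + [0,1].
As a 10×5 matrix over Z this has rank 5, with invariant factors (1,1,1,1,1).

Reading off H_k = ker ∂_k / im ∂_{k+1}:

  H_0: rank C_0 − rank ∂_1 = 5 − 4 = 1, and the invariant factors of ∂_1 are all 1, so H_0 = Z.
  H_1: rank ker ∂_1 − rank ∂_2 = (10 − 4) − 5 = 1, and the invariant factors of ∂_2 are all 1, so H_1 = Z.
  H_2: rank ker ∂_2 − rank ∂_3 = (5 − 5) − 0 = 0, and there is no ∂_3, so H_2 = 0.

Hence the Betti numbers are b_0 = 1, b_1 = 1, b_2 = 0.

b_0 = 1, b_1 = 1, b_2 = 0.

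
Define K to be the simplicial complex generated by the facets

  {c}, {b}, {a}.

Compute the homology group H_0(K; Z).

H_0 ≅ Z^3.

We work with the vertex ordering a < b < c. The simplices of K, each written with vertices in increasing order, are:

  0-simplices (3): a, b, c

Hence C_0 ≅ Z^3.

Now H_k = ker ∂_k / im ∂_{k+1}, so:

  H_0: rank C_0 − rank ∂_1 = 3 − 0 = 3, and there is no ∂_1, so H_0 = Z^3.

(K is a triangulation of a set of 3 points.)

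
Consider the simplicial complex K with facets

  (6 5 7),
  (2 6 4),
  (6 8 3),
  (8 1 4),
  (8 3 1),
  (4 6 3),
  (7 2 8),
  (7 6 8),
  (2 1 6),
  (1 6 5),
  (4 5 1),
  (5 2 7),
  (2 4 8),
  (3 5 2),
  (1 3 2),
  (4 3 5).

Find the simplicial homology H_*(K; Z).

H_0 ≅ Z,  H_1 ≅ Z^2,  H_2 ≅ Z.

Order the vertices as 1 < 2 < 3 < 4 < 5 < 6 < 7 < 8. Listing each simplex with vertices in this order, K has dimension 2 with simplices:

  0-simplices (8): [1], [2], [3], [4], [5], [6], [7], [8]
  1-simplices (24): (24 of them)
  2-simplices (16): [1,2,3], [1,2,6], [1,3,8], [1,4,5], [1,4,8], [1,5,6], [2,3,5], [2,4,6], [2,4,8], [2,5,7], [2,7,8], [3,4,5], [3,4,6], [3,6,8], [5,6,7], [6,7,8]

Hence C_0 ≅ Z^8, C_1 ≅ Z^24, C_2 ≅ Z^16.

∂_1: C_1 → C_0 sends each edge [p,q] (with p < q) to q − p. For instance
  ∂[1,6] = [6] − [1].
The resulting 8×24 matrix has rank 7, and its Smith normal form has invariant factors (1,1,1,1,1,1,1).

Boundary ∂_2: C_2 → C_1 sends each 2-simplex [p,q,r] to [q,r] − [p,r] + [p,q]. For instance
  ∂[3,6,8] = [6,8] − [3,8] + [3,6],
  ∂[3,4,5] = [4,5] − [3,5] + [3,4].
As a 24×16 matrix over Z this has rank 15, with invariant factors (1,1,1,1,1,1,1,1,1,1,1,1,1,1,1).

Computing H_k = (kernel of ∂_k) / (image of ∂_{k+1}):

  H_0: rank C_0 − rank ∂_1 = 8 − 7 = 1, and the invariant factors of ∂_1 are all 1, so H_0 = Z.
  H_1: rank ker ∂_1 − rank ∂_2 = (24 − 7) − 15 = 2, and the invariant factors of ∂_2 are all 1, so H_1 = Z^2.
  H_2: rank ker ∂_2 − rank ∂_3 = (16 − 15) − 0 = 1, and there is no ∂_3, so H_2 = Z.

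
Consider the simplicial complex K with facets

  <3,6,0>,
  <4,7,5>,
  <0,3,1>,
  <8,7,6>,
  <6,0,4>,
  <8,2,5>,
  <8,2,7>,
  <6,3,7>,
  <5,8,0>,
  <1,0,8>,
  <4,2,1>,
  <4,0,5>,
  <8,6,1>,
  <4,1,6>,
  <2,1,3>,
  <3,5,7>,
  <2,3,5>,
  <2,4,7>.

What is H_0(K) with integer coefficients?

We work with the vertex ordering 0 < 1 < 2 < 3 < 4 < 5 < 6 < 7 < 8. The simplices of K, each written with vertices in increasing order, are:

  0-simplices (9): [0], [1], [2], [3], [4], [5], [6], [7], [8]
  1-simplices (27): (27 of them)
  2-simplices (18): [0,1,3], [0,1,8], [0,3,6], [0,4,5], [0,4,6], [0,5,8], [1,2,3], [1,2,4], [1,4,6], [1,6,8], [2,3,5], [2,4,7], [2,5,8], [2,7,8], [3,5,7], [3,6,7], [4,5,7], [6,7,8]

so the chain groups are C_0 ≅ Z^9, C_1 ≅ Z^27, C_2 ≅ Z^18.

The boundary map ∂_1: C_1 → C_0 is given by ∂[p,q] = [q] − [p].
As a 9×27 matrix over Z this has rank 8, with invariant factors (1,1,1,1,1,1,1,1).

∂_2: C_2 → C_1 maps a triangle to the signed sum of its edges. For instance
  ∂[2,7,8] = [7,8] − [2,8] + [2,7],
  ∂[2,3,5] = [3,5] − [2,5] + [2,3].
This gives a 27×18 integer matrix of rank 18; reducing to Smith normal form yields diagonal entries (1,1,1,1,1,1,1,1,1,1,1,1,1,1,1,1,1,2).

Computing H_k = (kernel of ∂_k) / (image of ∂_{k+1}):

  H_0: rank C_0 − rank ∂_1 = 9 − 8 = 1, and the invariant factors of ∂_1 are all 1, so H_0 = Z.

H_0 = Z.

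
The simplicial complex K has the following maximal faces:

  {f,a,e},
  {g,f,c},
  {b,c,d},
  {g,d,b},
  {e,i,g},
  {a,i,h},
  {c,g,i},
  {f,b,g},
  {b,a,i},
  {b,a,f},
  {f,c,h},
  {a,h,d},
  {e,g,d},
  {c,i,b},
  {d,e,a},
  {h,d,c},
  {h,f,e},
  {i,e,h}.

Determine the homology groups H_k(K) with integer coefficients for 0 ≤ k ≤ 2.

H_0 ≅ Z,  H_1 ≅ Z ⊕ Z/2,  H_2 = 0.

We work with the vertex ordering a < b < c < d < e < f < g < h < i. The simplices of K, each written with vertices in increasing order, are:

  0-simplices (9): a, b, c, d, e, f, g, h, i
  1-simplices (27): ab, ad, ae, af, ah, ai, bc, bd, bf, bg, bi, cd, cf, cg, ch, ci, de, dg, dh, ef, eg, eh, ei, fg, fh, gi, hi
  2-simplices (18): abf, abi, ade, adh, aef, ahi, bcd, bci, bdg, bfg, cdh, cfg, cfh, cgi, deg, efh, egi, ehi

so the chain groups are C_0 ≅ Z^9, C_1 ≅ Z^27, C_2 ≅ Z^18.

Boundary ∂_1: C_1 → C_0 is given by ∂[p,q] = [q] − [p].
The resulting 9×27 matrix has rank 8, and its Smith normal form has invariant factors (1,1,1,1,1,1,1,1).

Boundary ∂_2: C_2 → C_1 acts by ∂[p,q,r] = [q,r] − [p,r] + [p,q]. For instance
  ∂cfh = fh − ch + cf,
  ∂bci = ci − bi + bc.
The resulting 27×18 matrix has rank 18, and its Smith normal form has invariant factors (1,1,1,1,1,1,1,1,1,1,1,1,1,1,1,1,1,2).

Now H_k = ker ∂_k / im ∂_{k+1}, so:

  H_0: rank C_0 − rank ∂_1 = 9 − 8 = 1, and the invariant factors of ∂_1 are all 1, so H_0 = Z.
  H_1: rank ker ∂_1 − rank ∂_2 = (27 − 8) − 18 = 1, and ∂_2 has invariant factor 2 > 1, so H_1 = Z ⊕ Z/2.
  H_2: rank ker ∂_2 − rank ∂_3 = (18 − 18) − 0 = 0, and there is no ∂_3, so H_2 = 0.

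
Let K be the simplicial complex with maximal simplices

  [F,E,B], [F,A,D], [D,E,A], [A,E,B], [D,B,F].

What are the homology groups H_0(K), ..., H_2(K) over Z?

Order the vertices as A < B < D < E < F. Listing each simplex with vertices in this order, K has dimension 2 with simplices:

  0-simplices (5): A, B, D, E, F
  1-simplices (10): AB, AD, AE, AF, BD, BE, BF, DE, DF, EF
  2-simplices (5): ABE, ADE, ADF, BDF, BEF

so the chain groups are C_0 ≅ Z^5, C_1 ≅ Z^10, C_2 ≅ Z^5.

∂_1: C_1 → C_0 maps an edge to its endpoints' difference, ∂[p,q] = q − p.
As a 5×10 matrix over Z this has rank 4, with invariant factors (1,1,1,1).

The boundary map ∂_2: C_2 → C_1 maps a triangle to the signed sum of its edges. For instance
  ∂ADF = DF − AF + AD,
  ∂BDF = DF − BF + BD.
The 10×5 boundary matrix has rank 5 and Smith normal form diag(1,1,1,1,1).

From H_k ≅ ker(∂_k) / im(∂_{k+1}) we obtain:

  H_0: rank C_0 − rank ∂_1 = 5 − 4 = 1, and the invariant factors of ∂_1 are all 1, so H_0 = Z.
  H_1: rank ker ∂_1 − rank ∂_2 = (10 − 4) − 5 = 1, and the invariant factors of ∂_2 are all 1, so H_1 = Z.
  H_2: rank ker ∂_2 − rank ∂_3 = (5 − 5) − 0 = 0, and there is no ∂_3, so H_2 = 0.

As a check, the Euler characteristic is 5 − 10 + 5 = 0, which agrees with 1 − 1 + 0 = 0.

H_0 = Z,  H_1 = Z,  H_2 = 0.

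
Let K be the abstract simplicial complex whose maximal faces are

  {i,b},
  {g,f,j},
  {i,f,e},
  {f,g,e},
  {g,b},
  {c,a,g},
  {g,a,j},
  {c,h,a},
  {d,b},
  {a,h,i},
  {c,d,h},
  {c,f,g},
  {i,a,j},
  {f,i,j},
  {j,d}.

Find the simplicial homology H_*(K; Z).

Order the vertices as a < b < c < d < e < f < g < h < i < j. Listing each simplex with vertices in this order, K has dimension 2 with simplices:

  0-simplices (10): a, b, c, d, e, f, g, h, i, j
  1-simplices (23): ac, ag, ah, ai, aj, bd, bg, bi, cd, cf, cg, ch, dh, dj, ef, eg, ei, fg, fi, fj, gj, hi, ij
  2-simplices (11): acg, ach, agj, ahi, aij, cdh, cfg, efg, efi, fgj, fij

Hence C_0 ≅ Z^10, C_1 ≅ Z^23, C_2 ≅ Z^11.

Boundary ∂_1: C_1 → C_0 is given by ∂[p,q] = [q] − [p]. For instance
  ∂hi = i − h.
The 10×23 boundary matrix has rank 9 and Smith normal form diag(1,1,1,1,1,1,1,1,1).

The boundary map ∂_2: C_2 → C_1 acts by ∂[p,q,r] = [q,r] − [p,r] + [p,q]. For instance
  ∂efg = fg − eg + ef,
  ∂fij = ij − fj + fi.
The resulting 23×11 matrix has rank 11, and its Smith normal form has invariant factors (1,1,1,1,1,1,1,1,1,1,1).

Reading off H_k = ker ∂_k / im ∂_{k+1}:

  H_0: rank C_0 − rank ∂_1 = 10 − 9 = 1, and the invariant factors of ∂_1 are all 1, so H_0 ≅ Z.
  H_1: rank ker ∂_1 − rank ∂_2 = (23 − 9) − 11 = 3, and the invariant factors of ∂_2 are all 1, so H_1 ≅ Z^3.
  H_2: rank ker ∂_2 − rank ∂_3 = (11 − 11) − 0 = 0, and there is no ∂_3, so H_2 ≅ 0.

H_0 ≅ Z,  H_1 ≅ Z^3,  H_2 = 0.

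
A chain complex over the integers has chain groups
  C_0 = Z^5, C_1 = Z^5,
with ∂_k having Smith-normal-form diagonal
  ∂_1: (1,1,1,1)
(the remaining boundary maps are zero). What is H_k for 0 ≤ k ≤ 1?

H_0 ≅ Z,  H_1 ≅ Z.

H_0: b_0 = 5 − 0 − 4 = 1; torsion from ∂_1 factors > 1: none. So H_0 ≅ Z.
H_1: b_1 = 5 − 4 − 0 = 1; torsion from ∂_2 factors > 1: none. So H_1 ≅ Z.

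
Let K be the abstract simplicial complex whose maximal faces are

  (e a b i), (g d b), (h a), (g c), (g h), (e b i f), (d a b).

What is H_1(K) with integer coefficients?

We work with the vertex ordering a < b < c < d < e < f < g < h < i. The simplices of K, each written with vertices in increasing order, are:

  0-simplices (9): a, b, c, d, e, f, g, h, i
  1-simplices (16): ab, ad, ae, ah, ai, bd, be, bf, bg, bi, cg, dg, ef, ei, fi, gh
  2-simplices (9): abd, abe, abi, aei, bdg, bef, bei, bfi, efi
  3-simplices (2): abei, befi

Hence C_0 ≅ Z^9, C_1 ≅ Z^16, C_2 ≅ Z^9, C_3 ≅ Z^2.

Boundary ∂_1: C_1 → C_0 is given by ∂[p,q] = [q] − [p]. For instance
  ∂bg = g − b.
The resulting 9×16 matrix has rank 8, and its Smith normal form has invariant factors (1,1,1,1,1,1,1,1).

∂_2: C_2 → C_1 sends each 2-simplex [p,q,r] to [q,r] − [p,r] + [p,q]. For instance
  ∂abi = bi − ai + ab,
  ∂aei = ei − ai + ae.
The 16×9 boundary matrix has rank 7 and Smith normal form diag(1,1,1,1,1,1,1).

The boundary map ∂_3: C_3 → C_2 sends each 3-simplex σ to the alternating sum Σ_i (−1)^i (σ with its i-th vertex removed). For instance
  ∂befi = efi − bfi + bei − bef,
  ∂abei = bei − aei + abi − abe.
This gives a 9×2 integer matrix of rank 2; reducing to Smith normal form yields diagonal entries (1,1).

Reading off H_k = ker ∂_k / im ∂_{k+1}:

  H_1: rank ker ∂_1 − rank ∂_2 = (16 − 8) − 7 = 1, and the invariant factors of ∂_2 are all 1, so H_1 ≅ Z.

H_1 ≅ Z.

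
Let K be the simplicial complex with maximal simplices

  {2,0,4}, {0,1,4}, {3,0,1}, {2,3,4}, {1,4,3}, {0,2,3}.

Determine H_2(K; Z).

Fix the vertex order 0 < 1 < 2 < 3 < 4 and write every simplex with vertices in increasing order. Then dim K = 2 and the simplices of K are:

  0-simplices (5): [0], [1], [2], [3], [4]
  1-simplices (9): [0,1], [0,2], [0,3], [0,4], [1,3], [1,4], [2,3], [2,4], [3,4]
  2-simplices (6): [0,1,3], [0,1,4], [0,2,3], [0,2,4], [1,3,4], [2,3,4]

Hence C_0 ≅ Z^5, C_1 ≅ Z^9, C_2 ≅ Z^6.

The boundary map ∂_1: C_1 → C_0 sends each edge [p,q] (with p < q) to q − p.
The resulting 5×9 matrix has rank 4, and its Smith normal form has invariant factors (1,1,1,1).

The boundary map ∂_2: C_2 → C_1 acts by ∂[p,q,r] = [q,r] − [p,r] + [p,q]. For instance
  ∂[0,2,3] = [2,3] − [0,3] + [0,2],
  ∂[0,1,3] = [1,3] − [0,3] + [0,1].
The 9×6 boundary matrix has rank 5 and Smith normal form diag(1,1,1,1,1).

From H_k ≅ ker(∂_k) / im(∂_{k+1}) we obtain:

  H_2: rank ker ∂_2 − rank ∂_3 = (6 − 5) − 0 = 1, and there is no ∂_3, so H_2 = Z.

(K is a triangulation of the 2-sphere S^2.)

H_2 = Z.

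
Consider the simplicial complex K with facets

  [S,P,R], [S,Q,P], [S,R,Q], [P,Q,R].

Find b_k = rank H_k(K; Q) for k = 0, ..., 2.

b_0 = 1, b_1 = 0, b_2 = 1.

Fix the vertex order P < Q < R < S and write every simplex with vertices in increasing order. Then dim K = 2 and the simplices of K are:

  0-simplices (4): P, Q, R, S
  1-simplices (6): PQ, PR, PS, QR, QS, RS
  2-simplices (4): PQR, PQS, PRS, QRS

giving chain groups C_0 ≅ Z^4, C_1 ≅ Z^6, C_2 ≅ Z^4.

∂_1: C_1 → C_0 is given by ∂[p,q] = [q] − [p]. For instance
  ∂QR = R − Q.
This gives a 4×6 integer matrix of rank 3; reducing to Smith normal form yields diagonal entries (1,1,1).

The boundary map ∂_2: C_2 → C_1 acts by ∂[p,q,r] = [q,r] − [p,r] + [p,q]. For instance
  ∂PQS = QS − PS + PQ,
  ∂QRS = RS − QS + QR.
The 6×4 boundary matrix has rank 3 and Smith normal form diag(1,1,1).

From H_k ≅ ker(∂_k) / im(∂_{k+1}) we obtain:

  H_0: rank C_0 − rank ∂_1 = 4 − 3 = 1, and the invariant factors of ∂_1 are all 1, so H_0 = Z.
  H_1: rank ker ∂_1 − rank ∂_2 = (6 − 3) − 3 = 0, and the invariant factors of ∂_2 are all 1, so H_1 = 0.
  H_2: rank ker ∂_2 − rank ∂_3 = (4 − 3) − 0 = 1, and there is no ∂_3, so H_2 = Z.

As a check, the Euler characteristic is 4 − 6 + 4 = 2, which agrees with 1 − 0 + 1 = 2.

Hence the Betti numbers are b_0 = 1, b_1 = 0, b_2 = 1.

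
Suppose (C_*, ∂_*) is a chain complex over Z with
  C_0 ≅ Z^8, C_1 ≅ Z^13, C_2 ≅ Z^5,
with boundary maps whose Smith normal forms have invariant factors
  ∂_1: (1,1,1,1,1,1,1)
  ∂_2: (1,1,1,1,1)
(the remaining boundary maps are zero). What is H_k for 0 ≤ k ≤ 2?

H_0: b_0 = 8 − 0 − 7 = 1; torsion from ∂_1 factors > 1: none. So H_0 = Z.
H_1: b_1 = 13 − 7 − 5 = 1; torsion from ∂_2 factors > 1: none. So H_1 = Z.
H_2: b_2 = 5 − 5 − 0 = 0; torsion from ∂_3 factors > 1: none. So H_2 = 0.

H_0 = Z,  H_1 = Z,  H_2 = 0.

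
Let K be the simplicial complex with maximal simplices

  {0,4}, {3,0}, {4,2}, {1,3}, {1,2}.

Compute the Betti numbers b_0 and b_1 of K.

b_0 = 1, b_1 = 1.

We work with the vertex ordering 0 < 1 < 2 < 3 < 4. The simplices of K, each written with vertices in increasing order, are:

  0-simplices (5): [0], [1], [2], [3], [4]
  1-simplices (5): [0,3], [0,4], [1,2], [1,3], [2,4]

so the chain groups are C_0 ≅ Z^5, C_1 ≅ Z^5.

∂_1: C_1 → C_0 maps an edge to its endpoints' difference, ∂[p,q] = q − p. For instance
  ∂[1,3] = [3] − [1].
The resulting 5×5 matrix has rank 4, and its Smith normal form has invariant factors (1,1,1,1).

Computing H_k = (kernel of ∂_k) / (image of ∂_{k+1}):

  H_0: rank C_0 − rank ∂_1 = 5 − 4 = 1, and the invariant factors of ∂_1 are all 1, so H_0 ≅ Z.
  H_1: rank ker ∂_1 − rank ∂_2 = (5 − 4) − 0 = 1, and there is no ∂_2, so H_1 ≅ Z.

Hence the Betti numbers are b_0 = 1, b_1 = 1.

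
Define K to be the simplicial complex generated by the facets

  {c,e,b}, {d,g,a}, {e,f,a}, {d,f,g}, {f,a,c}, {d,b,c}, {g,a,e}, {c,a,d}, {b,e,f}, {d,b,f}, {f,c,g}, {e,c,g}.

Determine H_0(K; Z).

We work with the vertex ordering a < b < c < d < e < f < g. The simplices of K, each written with vertices in increasing order, are:

  0-simplices (7): a, b, c, d, e, f, g
  1-simplices (18): ac, ad, ae, af, ag, bc, bd, be, bf, cd, ce, cf, cg, df, dg, ef, eg, fg
  2-simplices (12): acd, acf, adg, aef, aeg, bcd, bce, bdf, bef, ceg, cfg, dfg

so the chain groups are C_0 ≅ Z^7, C_1 ≅ Z^18, C_2 ≅ Z^12.

The boundary map ∂_1: C_1 → C_0 maps an edge to its endpoints' difference, ∂[p,q] = q − p. For instance
  ∂ce = e − c.
This gives a 7×18 integer matrix of rank 6; reducing to Smith normal form yields diagonal entries (1,1,1,1,1,1).

∂_2: C_2 → C_1 acts by ∂[p,q,r] = [q,r] − [p,r] + [p,q]. For instance
  ∂acd = cd − ad + ac,
  ∂bce = ce − be + bc.
The 18×12 boundary matrix has rank 12 and Smith normal form diag(1,1,1,1,1,1,1,1,1,1,1,2).

From H_k ≅ ker(∂_k) / im(∂_{k+1}) we obtain:

  H_0: rank C_0 − rank ∂_1 = 7 − 6 = 1, and the invariant factors of ∂_1 are all 1, so H_0 = Z.

H_0 ≅ Z.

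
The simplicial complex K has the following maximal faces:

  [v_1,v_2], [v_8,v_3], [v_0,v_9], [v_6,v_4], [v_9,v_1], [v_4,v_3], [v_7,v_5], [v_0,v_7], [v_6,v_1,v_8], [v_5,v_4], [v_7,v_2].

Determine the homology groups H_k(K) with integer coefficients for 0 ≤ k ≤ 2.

H_0 ≅ Z,  H_1 ≅ Z^3,  H_2 = 0.

Fix the vertex order v_0 < v_1 < v_2 < v_3 < v_4 < v_5 < v_6 < v_7 < v_8 < v_9 and write every simplex with vertices in increasing order. Then dim K = 2 and the simplices of K are:

  0-simplices (10): [v_0], [v_1], [v_2], [v_3], [v_4], [v_5], [v_6], [v_7], [v_8], [v_9]
  1-simplices (13): [v_0,v_7], [v_0,v_9], [v_1,v_2], [v_1,v_6], [v_1,v_8], [v_1,v_9], [v_2,v_7], [v_3,v_4], [v_3,v_8], [v_4,v_5], [v_4,v_6], [v_5,v_7], [v_6,v_8]
  2-simplices (1): [v_1,v_6,v_8]

Hence C_0 ≅ Z^10, C_1 ≅ Z^13, C_2 ≅ Z^1.

∂_1: C_1 → C_0 is given by ∂[p,q] = [q] − [p].
As a 10×13 matrix over Z this has rank 9, with invariant factors (1,1,1,1,1,1,1,1,1).

Boundary ∂_2: C_2 → C_1 maps a triangle to the signed sum of its edges. For instance
  ∂[v_1,v_6,v_8] = [v_6,v_8] − [v_1,v_8] + [v_1,v_6].
The 13×1 boundary matrix has rank 1 and Smith normal form diag(1).

From H_k ≅ ker(∂_k) / im(∂_{k+1}) we obtain:

  H_0: rank C_0 − rank ∂_1 = 10 − 9 = 1, and the invariant factors of ∂_1 are all 1, so H_0 ≅ Z.
  H_1: rank ker ∂_1 − rank ∂_2 = (13 − 9) − 1 = 3, and the invariant factors of ∂_2 are all 1, so H_1 ≅ Z^3.
  H_2: rank ker ∂_2 − rank ∂_3 = (1 − 1) − 0 = 0, and there is no ∂_3, so H_2 ≅ 0.

As a check, the Euler characteristic is 10 − 13 + 1 = -2, which agrees with 1 − 3 + 0 = -2.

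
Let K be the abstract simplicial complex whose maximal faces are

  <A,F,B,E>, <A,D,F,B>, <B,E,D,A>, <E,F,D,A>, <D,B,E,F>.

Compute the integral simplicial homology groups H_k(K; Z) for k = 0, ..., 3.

H_0 = Z,  H_1 = 0,  H_2 = 0,  H_3 = Z.

K has 5 vertices, 10 edges, 10 triangles, 5 3-simplices.
rank ∂_0 = 0, rank ∂_1 = 4 ⇒ b_0 = 5 − 0 − 4 = 1; all invariant factors of ∂_1 are 1 so no torsion. So H_0 = Z.
rank ∂_1 = 4, rank ∂_2 = 6 ⇒ b_1 = 10 − 4 − 6 = 0; all invariant factors of ∂_2 are 1 so no torsion. So H_1 = 0.
rank ∂_2 = 6, rank ∂_3 = 4 ⇒ b_2 = 10 − 6 − 4 = 0; all invariant factors of ∂_3 are 1 so no torsion. So H_2 = 0.
rank ∂_3 = 4, rank ∂_4 = 0 ⇒ b_3 = 5 − 4 − 0 = 1. So H_3 = Z.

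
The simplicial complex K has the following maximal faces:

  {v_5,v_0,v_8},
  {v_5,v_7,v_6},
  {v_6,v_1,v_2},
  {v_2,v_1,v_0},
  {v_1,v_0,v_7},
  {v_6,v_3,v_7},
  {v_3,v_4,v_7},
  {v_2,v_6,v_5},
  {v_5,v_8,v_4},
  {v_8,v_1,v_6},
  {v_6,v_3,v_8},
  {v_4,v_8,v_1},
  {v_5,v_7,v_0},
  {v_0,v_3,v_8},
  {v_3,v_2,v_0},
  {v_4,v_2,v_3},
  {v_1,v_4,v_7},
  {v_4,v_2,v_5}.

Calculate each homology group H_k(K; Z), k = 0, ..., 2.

Fix the vertex order v_0 < v_1 < v_2 < v_3 < v_4 < v_5 < v_6 < v_7 < v_8 and write every simplex with vertices in increasing order. Then dim K = 2 and the simplices of K are:

  0-simplices (9): [v_0], [v_1], [v_2], [v_3], [v_4], [v_5], [v_6], [v_7], [v_8]
  1-simplices (27): (27 of them)
  2-simplices (18): (18 of them)

Hence C_0 ≅ Z^9, C_1 ≅ Z^27, C_2 ≅ Z^18.

Boundary ∂_1: C_1 → C_0 sends each edge [p,q] (with p < q) to q − p. For instance
  ∂[v_1,v_2] = [v_2] − [v_1].
As a 9×27 matrix over Z this has rank 8, with invariant factors (1,1,1,1,1,1,1,1).

The boundary map ∂_2: C_2 → C_1 acts by ∂[p,q,r] = [q,r] − [p,r] + [p,q]. For instance
  ∂[v_1,v_4,v_7] = [v_4,v_7] − [v_1,v_7] + [v_1,v_4],
  ∂[v_4,v_5,v_8] = [v_5,v_8] − [v_4,v_8] + [v_4,v_5].
The resulting 27×18 matrix has rank 17, and its Smith normal form has invariant factors (1,1,1,1,1,1,1,1,1,1,1,1,1,1,1,1,1).

From H_k ≅ ker(∂_k) / im(∂_{k+1}) we obtain:

  H_0: rank C_0 − rank ∂_1 = 9 − 8 = 1, and the invariant factors of ∂_1 are all 1, so H_0 ≅ Z.
  H_1: rank ker ∂_1 − rank ∂_2 = (27 − 8) − 17 = 2, and the invariant factors of ∂_2 are all 1, so H_1 ≅ Z^2.
  H_2: rank ker ∂_2 − rank ∂_3 = (18 − 17) − 0 = 1, and there is no ∂_3, so H_2 ≅ Z.

H_0 = Z,  H_1 = Z^2,  H_2 = Z.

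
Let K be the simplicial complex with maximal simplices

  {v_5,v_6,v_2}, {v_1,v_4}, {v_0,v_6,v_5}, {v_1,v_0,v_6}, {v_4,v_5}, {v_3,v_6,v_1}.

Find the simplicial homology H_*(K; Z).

Take the total order v_0 < v_1 < v_2 < v_3 < v_4 < v_5 < v_6 on the vertex set. Then K (dimension 2) consists of the simplices:

  0-simplices (7): [v_0], [v_1], [v_2], [v_3], [v_4], [v_5], [v_6]
  1-simplices (11): [v_0,v_1], [v_0,v_5], [v_0,v_6], [v_1,v_3], [v_1,v_4], [v_1,v_6], [v_2,v_5], [v_2,v_6], [v_3,v_6], [v_4,v_5], [v_5,v_6]
  2-simplices (4): [v_0,v_1,v_6], [v_0,v_5,v_6], [v_1,v_3,v_6], [v_2,v_5,v_6]

giving chain groups C_0 ≅ Z^7, C_1 ≅ Z^11, C_2 ≅ Z^4.

The boundary map ∂_1: C_1 → C_0 maps an edge to its endpoints' difference, ∂[p,q] = q − p. For instance
  ∂[v_1,v_3] = [v_3] − [v_1].
The resulting 7×11 matrix has rank 6, and its Smith normal form has invariant factors (1,1,1,1,1,1).

Boundary ∂_2: C_2 → C_1 sends each 2-simplex [p,q,r] to [q,r] − [p,r] + [p,q]. For instance
  ∂[v_1,v_3,v_6] = [v_3,v_6] − [v_1,v_6] + [v_1,v_3],
  ∂[v_2,v_5,v_6] = [v_5,v_6] − [v_2,v_6] + [v_2,v_5].
The resulting 11×4 matrix has rank 4, and its Smith normal form has invariant factors (1,1,1,1).

Reading off H_k = ker ∂_k / im ∂_{k+1}:

  H_0: rank C_0 − rank ∂_1 = 7 − 6 = 1, and the invariant factors of ∂_1 are all 1, so H_0 = Z.
  H_1: rank ker ∂_1 − rank ∂_2 = (11 − 6) − 4 = 1, and the invariant factors of ∂_2 are all 1, so H_1 = Z.
  H_2: rank ker ∂_2 − rank ∂_3 = (4 − 4) − 0 = 0, and there is no ∂_3, so H_2 = 0.

H_0 ≅ Z,  H_1 ≅ Z,  H_2 = 0.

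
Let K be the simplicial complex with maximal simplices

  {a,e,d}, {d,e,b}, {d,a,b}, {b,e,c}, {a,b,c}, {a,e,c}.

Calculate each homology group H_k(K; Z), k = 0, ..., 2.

We work with the vertex ordering a < b < c < d < e. The simplices of K, each written with vertices in increasing order, are:

  0-simplices (5): a, b, c, d, e
  1-simplices (9): ab, ac, ad, ae, bc, bd, be, ce, de
  2-simplices (6): abc, abd, ace, ade, bce, bde

so the chain groups are C_0 ≅ Z^5, C_1 ≅ Z^9, C_2 ≅ Z^6.

The boundary map ∂_1: C_1 → C_0 maps an edge to its endpoints' difference, ∂[p,q] = q − p.
The 5×9 boundary matrix has rank 4 and Smith normal form diag(1,1,1,1).

The boundary map ∂_2: C_2 → C_1 acts by ∂[p,q,r] = [q,r] − [p,r] + [p,q]. For instance
  ∂abc = bc − ac + ab,
  ∂bce = ce − be + bc.
As a 9×6 matrix over Z this has rank 5, with invariant factors (1,1,1,1,1).

Now H_k = ker ∂_k / im ∂_{k+1}, so:

  H_0: rank C_0 − rank ∂_1 = 5 − 4 = 1, and the invariant factors of ∂_1 are all 1, so H_0 ≅ Z.
  H_1: rank ker ∂_1 − rank ∂_2 = (9 − 4) − 5 = 0, and the invariant factors of ∂_2 are all 1, so H_1 ≅ 0.
  H_2: rank ker ∂_2 − rank ∂_3 = (6 − 5) − 0 = 1, and there is no ∂_3, so H_2 ≅ Z.

As a check, the Euler characteristic is 5 − 9 + 6 = 2, which agrees with 1 − 0 + 1 = 2.
(K is a triangulation of the 2-sphere S^2.)

H_0 ≅ Z,  H_1 = 0,  H_2 ≅ Z.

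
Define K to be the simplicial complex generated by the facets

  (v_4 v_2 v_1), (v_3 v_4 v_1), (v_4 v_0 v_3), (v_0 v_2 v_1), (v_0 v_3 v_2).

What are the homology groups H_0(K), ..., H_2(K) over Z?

Order the vertices as v_0 < v_1 < v_2 < v_3 < v_4. Listing each simplex with vertices in this order, K has dimension 2 with simplices:

  0-simplices (5): [v_0], [v_1], [v_2], [v_3], [v_4]
  1-simplices (10): [v_0,v_1], [v_0,v_2], [v_0,v_3], [v_0,v_4], [v_1,v_2], [v_1,v_3], [v_1,v_4], [v_2,v_3], [v_2,v_4], [v_3,v_4]
  2-simplices (5): [v_0,v_1,v_2], [v_0,v_2,v_3], [v_0,v_3,v_4], [v_1,v_2,v_4], [v_1,v_3,v_4]

giving chain groups C_0 ≅ Z^5, C_1 ≅ Z^10, C_2 ≅ Z^5.

The boundary map ∂_1: C_1 → C_0 maps an edge to its endpoints' difference, ∂[p,q] = q − p.
The 5×10 boundary matrix has rank 4 and Smith normal form diag(1,1,1,1).

The boundary map ∂_2: C_2 → C_1 maps a triangle to the signed sum of its edges. For instance
  ∂[v_0,v_2,v_3] = [v_2,v_3] − [v_0,v_3] + [v_0,v_2],
  ∂[v_0,v_3,v_4] = [v_3,v_4] − [v_0,v_4] + [v_0,v_3].
This gives a 10×5 integer matrix of rank 5; reducing to Smith normal form yields diagonal entries (1,1,1,1,1).

From H_k ≅ ker(∂_k) / im(∂_{k+1}) we obtain:

  H_0: rank C_0 − rank ∂_1 = 5 − 4 = 1, and the invariant factors of ∂_1 are all 1, so H_0 = Z.
  H_1: rank ker ∂_1 − rank ∂_2 = (10 − 4) − 5 = 1, and the invariant factors of ∂_2 are all 1, so H_1 = Z.
  H_2: rank ker ∂_2 − rank ∂_3 = (5 − 5) − 0 = 0, and there is no ∂_3, so H_2 = 0.

As a check, the Euler characteristic is 5 − 10 + 5 = 0, which agrees with 1 − 1 + 0 = 0.

H_0 ≅ Z,  H_1 ≅ Z,  H_2 = 0.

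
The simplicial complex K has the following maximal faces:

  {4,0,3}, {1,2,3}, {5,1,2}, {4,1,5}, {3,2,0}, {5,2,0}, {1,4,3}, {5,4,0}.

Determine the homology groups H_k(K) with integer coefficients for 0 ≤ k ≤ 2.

H_0 ≅ Z,  H_1 = 0,  H_2 ≅ Z.

Take the total order 0 < 1 < 2 < 3 < 4 < 5 on the vertex set. Then K (dimension 2) consists of the simplices:

  0-simplices (6): [0], [1], [2], [3], [4], [5]
  1-simplices (12): [0,2], [0,3], [0,4], [0,5], [1,2], [1,3], [1,4], [1,5], [2,3], [2,5], [3,4], [4,5]
  2-simplices (8): [0,2,3], [0,2,5], [0,3,4], [0,4,5], [1,2,3], [1,2,5], [1,3,4], [1,4,5]

Hence C_0 ≅ Z^6, C_1 ≅ Z^12, C_2 ≅ Z^8.

Boundary ∂_1: C_1 → C_0 maps an edge to its endpoints' difference, ∂[p,q] = q − p.
The resulting 6×12 matrix has rank 5, and its Smith normal form has invariant factors (1,1,1,1,1).

∂_2: C_2 → C_1 sends each 2-simplex [p,q,r] to [q,r] − [p,r] + [p,q]. For instance
  ∂[0,2,3] = [2,3] − [0,3] + [0,2],
  ∂[0,4,5] = [4,5] − [0,5] + [0,4].
As a 12×8 matrix over Z this has rank 7, with invariant factors (1,1,1,1,1,1,1).

Reading off H_k = ker ∂_k / im ∂_{k+1}:

  H_0: rank C_0 − rank ∂_1 = 6 − 5 = 1, and the invariant factors of ∂_1 are all 1, so H_0 = Z.
  H_1: rank ker ∂_1 − rank ∂_2 = (12 − 5) − 7 = 0, and the invariant factors of ∂_2 are all 1, so H_1 = 0.
  H_2: rank ker ∂_2 − rank ∂_3 = (8 − 7) − 0 = 1, and there is no ∂_3, so H_2 = Z.

As a check, the Euler characteristic is 6 − 12 + 8 = 2, which agrees with 1 − 0 + 1 = 2.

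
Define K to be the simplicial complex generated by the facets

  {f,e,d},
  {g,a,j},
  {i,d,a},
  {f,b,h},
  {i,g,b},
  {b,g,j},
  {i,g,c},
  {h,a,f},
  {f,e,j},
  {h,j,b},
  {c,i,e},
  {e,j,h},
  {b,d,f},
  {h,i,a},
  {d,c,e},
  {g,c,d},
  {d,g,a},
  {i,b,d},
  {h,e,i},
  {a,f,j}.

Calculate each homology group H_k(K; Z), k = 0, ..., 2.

K has 10 vertices, 30 edges, 20 triangles.
rank ∂_0 = 0, rank ∂_1 = 9 ⇒ b_0 = 10 − 0 − 9 = 1; all invariant factors of ∂_1 are 1 so no torsion. So H_0 ≅ Z.
rank ∂_1 = 9, rank ∂_2 = 20 ⇒ b_1 = 30 − 9 − 20 = 1; ∂_2 has invariant factor(s) [2] giving torsion. So H_1 ≅ Z ⊕ Z/2.
rank ∂_2 = 20, rank ∂_3 = 0 ⇒ b_2 = 20 − 20 − 0 = 0. So H_2 ≅ 0.

H_0 ≅ Z,  H_1 ≅ Z ⊕ Z/2,  H_2 = 0.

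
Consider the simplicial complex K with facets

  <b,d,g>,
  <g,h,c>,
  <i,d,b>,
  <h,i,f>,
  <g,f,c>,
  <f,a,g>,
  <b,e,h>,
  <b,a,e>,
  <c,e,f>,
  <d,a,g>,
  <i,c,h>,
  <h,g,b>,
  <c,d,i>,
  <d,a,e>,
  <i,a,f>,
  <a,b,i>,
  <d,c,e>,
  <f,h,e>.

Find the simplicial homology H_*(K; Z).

H_0 ≅ Z,  H_1 ≅ Z ⊕ Z_2,  H_2 = 0.

Fix the vertex order a < b < c < d < e < f < g < h < i and write every simplex with vertices in increasing order. Then dim K = 2 and the simplices of K are:

  0-simplices (9): a, b, c, d, e, f, g, h, i
  1-simplices (27): ab, ad, ae, af, ag, ai, bd, be, bg, bh, bi, cd, ce, cf, cg, ch, ci, de, dg, di, ef, eh, fg, fh, fi, gh, hi
  2-simplices (18): abe, abi, ade, adg, afg, afi, bdg, bdi, beh, bgh, cde, cdi, cef, cfg, cgh, chi, efh, fhi

giving chain groups C_0 ≅ Z^9, C_1 ≅ Z^27, C_2 ≅ Z^18.

Boundary ∂_1: C_1 → C_0 is given by ∂[p,q] = [q] − [p]. For instance
  ∂ch = h − c.
This gives a 9×27 integer matrix of rank 8; reducing to Smith normal form yields diagonal entries (1,1,1,1,1,1,1,1).

Boundary ∂_2: C_2 → C_1 acts by ∂[p,q,r] = [q,r] − [p,r] + [p,q]. For instance
  ∂bdi = di − bi + bd,
  ∂afi = fi − ai + af.
The resulting 27×18 matrix has rank 18, and its Smith normal form has invariant factors (1,1,1,1,1,1,1,1,1,1,1,1,1,1,1,1,1,2).

Reading off H_k = ker ∂_k / im ∂_{k+1}:

  H_0: rank C_0 − rank ∂_1 = 9 − 8 = 1, and the invariant factors of ∂_1 are all 1, so H_0 = Z.
  H_1: rank ker ∂_1 − rank ∂_2 = (27 − 8) − 18 = 1, and ∂_2 has invariant factor 2 > 1, so H_1 = Z ⊕ Z_2.
  H_2: rank ker ∂_2 − rank ∂_3 = (18 − 18) − 0 = 0, and there is no ∂_3, so H_2 = 0.

(K is a triangulation of the Klein bottle.)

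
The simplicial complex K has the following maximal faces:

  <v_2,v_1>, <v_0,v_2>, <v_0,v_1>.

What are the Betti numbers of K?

Fix the vertex order v_0 < v_1 < v_2 and write every simplex with vertices in increasing order. Then dim K = 1 and the simplices of K are:

  0-simplices (3): [v_0], [v_1], [v_2]
  1-simplices (3): [v_0,v_1], [v_0,v_2], [v_1,v_2]

Hence C_0 ≅ Z^3, C_1 ≅ Z^3.

∂_1: C_1 → C_0 maps an edge to its endpoints' difference, ∂[p,q] = q − p. For instance
  ∂[v_0,v_2] = [v_2] − [v_0].
The 3×3 boundary matrix has rank 2 and Smith normal form diag(1,1).

From H_k ≅ ker(∂_k) / im(∂_{k+1}) we obtain:

  H_0: rank C_0 − rank ∂_1 = 3 − 2 = 1, and the invariant factors of ∂_1 are all 1, so H_0 ≅ Z.
  H_1: rank ker ∂_1 − rank ∂_2 = (3 − 2) − 0 = 1, and there is no ∂_2, so H_1 ≅ Z.

As a check, the Euler characteristic is 3 − 3 = 0, which agrees with 1 − 1 = 0.
(K is a triangulation of the circle S^1.)

Hence the Betti numbers are b_0 = 1, b_1 = 1.

b_0 = 1, b_1 = 1.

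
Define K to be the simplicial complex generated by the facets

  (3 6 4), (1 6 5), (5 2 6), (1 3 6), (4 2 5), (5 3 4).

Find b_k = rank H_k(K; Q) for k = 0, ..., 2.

b_0 = 1, b_1 = 1, b_2 = 0.

K has 6 vertices, 12 edges, 6 triangles.
rank ∂_0 = 0, rank ∂_1 = 5 ⇒ b_0 = 6 − 0 − 5 = 1; all invariant factors of ∂_1 are 1 so no torsion. So H_0 = Z.
rank ∂_1 = 5, rank ∂_2 = 6 ⇒ b_1 = 12 − 5 − 6 = 1; all invariant factors of ∂_2 are 1 so no torsion. So H_1 = Z.
rank ∂_2 = 6, rank ∂_3 = 0 ⇒ b_2 = 6 − 6 − 0 = 0. So H_2 = 0.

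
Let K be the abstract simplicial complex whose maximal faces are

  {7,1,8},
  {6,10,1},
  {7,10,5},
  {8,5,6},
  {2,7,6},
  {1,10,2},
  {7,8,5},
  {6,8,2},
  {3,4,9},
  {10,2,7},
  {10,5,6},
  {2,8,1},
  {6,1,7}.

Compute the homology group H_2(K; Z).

H_2 ≅ 0.

Fix the vertex order 1 < 2 < 3 < 4 < 5 < 6 < 7 < 8 < 9 < 10 and write every simplex with vertices in increasing order. Then dim K = 2 and the simplices of K are:

  0-simplices (10): [1], [2], [3], [4], [5], [6], [7], [8], [9], [10]
  1-simplices (21): [1,2], [1,6], [1,7], [1,8], [1,10], [2,6], [2,7], [2,8], [2,10], [3,4], [3,9], [4,9], [5,6], [5,7], [5,8], [5,10], [6,7], [6,8], [6,10], [7,8], [7,10]
  2-simplices (13): [1,2,8], [1,2,10], [1,6,7], [1,6,10], [1,7,8], [2,6,7], [2,6,8], [2,7,10], [3,4,9], [5,6,8], [5,6,10], [5,7,8], [5,7,10]

Hence C_0 ≅ Z^10, C_1 ≅ Z^21, C_2 ≅ Z^13.

∂_1: C_1 → C_0 sends each edge [p,q] (with p < q) to q − p. For instance
  ∂[6,7] = [7] − [6].
The 10×21 boundary matrix has rank 8 and Smith normal form diag(1,1,1,1,1,1,1,1).

The boundary map ∂_2: C_2 → C_1 sends each 2-simplex [p,q,r] to [q,r] − [p,r] + [p,q]. For instance
  ∂[1,7,8] = [7,8] − [1,8] + [1,7],
  ∂[5,6,10] = [6,10] − [5,10] + [5,6].
The 21×13 boundary matrix has rank 13 and Smith normal form diag(1,1,1,1,1,1,1,1,1,1,1,1,2).

Computing H_k = (kernel of ∂_k) / (image of ∂_{k+1}):

  H_2: rank ker ∂_2 − rank ∂_3 = (13 − 13) − 0 = 0, and there is no ∂_3, so H_2 ≅ 0.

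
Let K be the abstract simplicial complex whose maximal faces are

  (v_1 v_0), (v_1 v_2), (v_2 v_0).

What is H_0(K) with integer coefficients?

H_0 = Z.

Order the vertices as v_0 < v_1 < v_2. Listing each simplex with vertices in this order, K has dimension 1 with simplices:

  0-simplices (3): [v_0], [v_1], [v_2]
  1-simplices (3): [v_0,v_1], [v_0,v_2], [v_1,v_2]

Hence C_0 ≅ Z^3, C_1 ≅ Z^3.

∂_1: C_1 → C_0 sends each edge [p,q] (with p < q) to q − p.
The resulting 3×3 matrix has rank 2, and its Smith normal form has invariant factors (1,1).

Reading off H_k = ker ∂_k / im ∂_{k+1}:

  H_0: rank C_0 − rank ∂_1 = 3 − 2 = 1, and the invariant factors of ∂_1 are all 1, so H_0 ≅ Z.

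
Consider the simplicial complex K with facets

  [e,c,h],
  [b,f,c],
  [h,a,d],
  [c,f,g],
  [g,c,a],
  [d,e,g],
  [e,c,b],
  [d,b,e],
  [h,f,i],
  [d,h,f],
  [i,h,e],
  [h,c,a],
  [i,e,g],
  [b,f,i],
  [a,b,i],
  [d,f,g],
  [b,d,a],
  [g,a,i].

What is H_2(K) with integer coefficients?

H_2 = Z.

Take the total order a < b < c < d < e < f < g < h < i on the vertex set. Then K (dimension 2) consists of the simplices:

  0-simplices (9): a, b, c, d, e, f, g, h, i
  1-simplices (27): ab, ac, ad, ag, ah, ai, bc, bd, be, bf, bi, ce, cf, cg, ch, de, df, dg, dh, eg, eh, ei, fg, fh, fi, gi, hi
  2-simplices (18): abd, abi, acg, ach, adh, agi, bce, bcf, bde, bfi, ceh, cfg, deg, dfg, dfh, egi, ehi, fhi

giving chain groups C_0 ≅ Z^9, C_1 ≅ Z^27, C_2 ≅ Z^18.

The boundary map ∂_1: C_1 → C_0 sends each edge [p,q] (with p < q) to q − p.
As a 9×27 matrix over Z this has rank 8, with invariant factors (1,1,1,1,1,1,1,1).

Boundary ∂_2: C_2 → C_1 sends each 2-simplex [p,q,r] to [q,r] − [p,r] + [p,q]. For instance
  ∂deg = eg − dg + de,
  ∂fhi = hi − fi + fh.
As a 27×18 matrix over Z this has rank 17, with invariant factors (1,1,1,1,1,1,1,1,1,1,1,1,1,1,1,1,1).

Computing H_k = (kernel of ∂_k) / (image of ∂_{k+1}):

  H_2: rank ker ∂_2 − rank ∂_3 = (18 − 17) − 0 = 1, and there is no ∂_3, so H_2 = Z.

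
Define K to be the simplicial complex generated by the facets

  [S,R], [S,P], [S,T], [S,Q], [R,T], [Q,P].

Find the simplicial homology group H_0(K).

H_0 ≅ Z.

Fix the vertex order P < Q < R < S < T and write every simplex with vertices in increasing order. Then dim K = 1 and the simplices of K are:

  0-simplices (5): P, Q, R, S, T
  1-simplices (6): PQ, PS, QS, RS, RT, ST

giving chain groups C_0 ≅ Z^5, C_1 ≅ Z^6.

Boundary ∂_1: C_1 → C_0 is given by ∂[p,q] = [q] − [p]. For instance
  ∂PS = S − P.
As a 5×6 matrix over Z this has rank 4, with invariant factors (1,1,1,1).

Now H_k = ker ∂_k / im ∂_{k+1}, so:

  H_0: rank C_0 − rank ∂_1 = 5 − 4 = 1, and the invariant factors of ∂_1 are all 1, so H_0 ≅ Z.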